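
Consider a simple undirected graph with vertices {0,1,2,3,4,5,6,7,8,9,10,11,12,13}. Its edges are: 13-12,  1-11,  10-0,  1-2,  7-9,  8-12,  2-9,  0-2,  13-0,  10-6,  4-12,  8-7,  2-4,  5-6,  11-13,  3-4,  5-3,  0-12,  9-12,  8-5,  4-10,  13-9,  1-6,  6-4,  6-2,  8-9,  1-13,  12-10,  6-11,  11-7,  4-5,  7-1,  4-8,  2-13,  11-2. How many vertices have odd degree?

6

Degrees: 0:4, 1:5, 2:7, 3:2, 4:7, 5:4, 6:6, 7:4, 8:5, 9:5, 10:4, 11:5, 12:6, 13:6
Odd-degree vertices: 1, 2, 4, 8, 9, 11.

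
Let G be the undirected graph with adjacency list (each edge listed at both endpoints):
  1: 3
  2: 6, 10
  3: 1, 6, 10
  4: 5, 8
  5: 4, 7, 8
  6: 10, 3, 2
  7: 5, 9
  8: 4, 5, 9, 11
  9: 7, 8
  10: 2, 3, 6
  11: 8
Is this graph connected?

Component: {1, 2, 3, 6, 10}
Component: {4, 5, 7, 8, 9, 11}
There are 2 separate components, so the graph is not connected.

No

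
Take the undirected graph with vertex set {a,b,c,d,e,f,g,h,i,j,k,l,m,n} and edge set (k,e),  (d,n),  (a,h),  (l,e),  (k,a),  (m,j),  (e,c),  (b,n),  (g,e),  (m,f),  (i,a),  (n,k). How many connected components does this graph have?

2

Component: {f, j, m}
Component: {a, b, c, d, e, g, h, i, k, l, n}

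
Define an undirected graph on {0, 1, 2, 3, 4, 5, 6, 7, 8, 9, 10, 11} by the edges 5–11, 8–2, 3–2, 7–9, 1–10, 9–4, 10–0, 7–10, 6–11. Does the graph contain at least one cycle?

|V| = 12, |E| = 9, number of components = 3.
A forest on 12 vertices with 3 components has exactly 9 edges, which matches — so no cycle.

No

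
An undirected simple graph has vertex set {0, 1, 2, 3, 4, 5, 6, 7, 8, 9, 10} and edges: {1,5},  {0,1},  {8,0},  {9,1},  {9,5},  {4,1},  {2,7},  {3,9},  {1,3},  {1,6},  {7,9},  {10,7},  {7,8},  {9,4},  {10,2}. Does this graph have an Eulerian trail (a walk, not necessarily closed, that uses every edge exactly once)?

Yes

Degrees: 0:2, 1:6, 2:2, 3:2, 4:2, 5:2, 6:1, 7:4, 8:2, 9:5, 10:2
Odd-degree vertices: 6, 9 (2 total).
The non-isolated vertices are connected and exactly 2 have odd degree, so an Eulerian trail exists (from 6 to 9).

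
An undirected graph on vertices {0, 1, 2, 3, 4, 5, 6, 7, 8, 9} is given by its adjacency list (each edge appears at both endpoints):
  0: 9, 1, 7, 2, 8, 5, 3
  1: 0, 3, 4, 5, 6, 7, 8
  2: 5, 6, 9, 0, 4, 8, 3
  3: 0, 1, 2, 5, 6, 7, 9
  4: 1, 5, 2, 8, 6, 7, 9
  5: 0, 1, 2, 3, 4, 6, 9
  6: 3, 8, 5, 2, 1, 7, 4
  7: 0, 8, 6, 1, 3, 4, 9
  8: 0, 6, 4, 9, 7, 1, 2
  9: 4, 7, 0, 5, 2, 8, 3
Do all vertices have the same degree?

Degrees: 0:7, 1:7, 2:7, 3:7, 4:7, 5:7, 6:7, 7:7, 8:7, 9:7
All degrees equal 7; the graph is regular.

Yes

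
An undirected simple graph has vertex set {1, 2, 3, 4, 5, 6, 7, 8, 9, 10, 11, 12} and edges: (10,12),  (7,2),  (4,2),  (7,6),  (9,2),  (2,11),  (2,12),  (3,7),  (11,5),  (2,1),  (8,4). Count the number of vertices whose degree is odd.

Degrees: 1:1, 2:6, 3:1, 4:2, 5:1, 6:1, 7:3, 8:1, 9:1, 10:1, 11:2, 12:2
Odd-degree vertices: 1, 3, 5, 6, 7, 8, 9, 10.

8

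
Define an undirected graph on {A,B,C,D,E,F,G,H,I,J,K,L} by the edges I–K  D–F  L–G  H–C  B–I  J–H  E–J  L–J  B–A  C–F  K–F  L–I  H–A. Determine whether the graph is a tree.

|V| = 12, |E| = 13.
Connected but with 13 > 11 edges, so it has a cycle and is not a tree.

No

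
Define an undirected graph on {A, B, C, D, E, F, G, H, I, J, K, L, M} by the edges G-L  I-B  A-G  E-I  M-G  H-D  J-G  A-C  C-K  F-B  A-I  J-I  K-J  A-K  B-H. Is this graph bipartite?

No

A-C-K-A is an odd cycle (length 3), and a bipartite graph can contain only even cycles.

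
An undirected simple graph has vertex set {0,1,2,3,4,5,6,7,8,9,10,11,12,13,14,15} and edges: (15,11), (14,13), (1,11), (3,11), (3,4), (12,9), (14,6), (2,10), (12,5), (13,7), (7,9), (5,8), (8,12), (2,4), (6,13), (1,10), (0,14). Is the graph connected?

No

Component: {1, 2, 3, 4, 10, 11, 15}
Component: {0, 5, 6, 7, 8, 9, 12, 13, 14}
No edge joins these 2 groups, so the graph is disconnected.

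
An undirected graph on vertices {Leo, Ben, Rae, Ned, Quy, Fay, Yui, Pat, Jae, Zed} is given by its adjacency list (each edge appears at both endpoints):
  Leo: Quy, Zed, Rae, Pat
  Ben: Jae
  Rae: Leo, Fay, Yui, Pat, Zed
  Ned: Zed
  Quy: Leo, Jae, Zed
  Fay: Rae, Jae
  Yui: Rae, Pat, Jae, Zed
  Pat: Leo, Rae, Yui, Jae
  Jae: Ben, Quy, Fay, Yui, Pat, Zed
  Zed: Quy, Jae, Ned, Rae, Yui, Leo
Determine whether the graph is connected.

Yes

Starting from Leo and exploring outward reaches every vertex (Leo, Rae, Pat, Quy, Zed, Fay, Yui, Jae, Ned, Ben); the graph is connected.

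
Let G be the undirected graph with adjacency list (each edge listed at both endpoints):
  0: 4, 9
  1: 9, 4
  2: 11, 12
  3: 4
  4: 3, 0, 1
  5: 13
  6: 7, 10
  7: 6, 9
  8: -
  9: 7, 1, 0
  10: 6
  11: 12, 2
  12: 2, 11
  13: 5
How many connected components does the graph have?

4

Component: {8}
Component: {5, 13}
Component: {2, 11, 12}
Component: {0, 1, 3, 4, 6, 7, 9, 10}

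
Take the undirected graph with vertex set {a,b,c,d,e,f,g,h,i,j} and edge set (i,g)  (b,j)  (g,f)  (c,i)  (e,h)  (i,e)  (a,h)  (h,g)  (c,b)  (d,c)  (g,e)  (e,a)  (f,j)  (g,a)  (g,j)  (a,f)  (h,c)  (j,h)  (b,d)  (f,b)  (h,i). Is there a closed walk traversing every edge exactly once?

Degrees: a:4, b:4, c:4, d:2, e:4, f:4, g:6, h:6, i:4, j:4
Every vertex has even degree and the edges form a single connected piece, so an Eulerian circuit exists.

Yes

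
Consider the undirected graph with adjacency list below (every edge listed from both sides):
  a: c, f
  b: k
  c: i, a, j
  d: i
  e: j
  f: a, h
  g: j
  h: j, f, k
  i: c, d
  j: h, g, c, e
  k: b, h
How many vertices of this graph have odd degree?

Degrees: a:2, b:1, c:3, d:1, e:1, f:2, g:1, h:3, i:2, j:4, k:2
Odd-degree vertices: b, c, d, e, g, h.

6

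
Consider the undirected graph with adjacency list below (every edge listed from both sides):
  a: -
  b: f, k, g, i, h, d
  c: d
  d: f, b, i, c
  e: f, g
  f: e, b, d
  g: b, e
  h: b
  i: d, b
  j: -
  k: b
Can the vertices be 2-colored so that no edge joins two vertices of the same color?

The cycle i-d-b-i has length 3, which is odd, so the graph is not bipartite.

No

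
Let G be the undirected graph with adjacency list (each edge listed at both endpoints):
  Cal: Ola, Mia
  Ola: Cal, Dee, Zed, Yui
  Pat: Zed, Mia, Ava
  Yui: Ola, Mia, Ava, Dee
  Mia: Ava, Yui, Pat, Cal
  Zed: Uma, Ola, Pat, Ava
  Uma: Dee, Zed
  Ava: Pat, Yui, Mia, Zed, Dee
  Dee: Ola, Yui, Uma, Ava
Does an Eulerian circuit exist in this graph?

Degrees: Cal:2, Ola:4, Pat:3, Yui:4, Mia:4, Zed:4, Uma:2, Ava:5, Dee:4
Vertices with odd degree: Pat, Ava. An Eulerian circuit requires all degrees even.

No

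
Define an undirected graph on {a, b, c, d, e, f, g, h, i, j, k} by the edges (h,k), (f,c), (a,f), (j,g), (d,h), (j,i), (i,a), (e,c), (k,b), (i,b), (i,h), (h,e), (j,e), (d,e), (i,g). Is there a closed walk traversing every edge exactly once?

No

Degrees: a:2, b:2, c:2, d:2, e:4, f:2, g:2, h:4, i:5, j:3, k:2
Vertices with odd degree: i, j. An Eulerian circuit requires all degrees even.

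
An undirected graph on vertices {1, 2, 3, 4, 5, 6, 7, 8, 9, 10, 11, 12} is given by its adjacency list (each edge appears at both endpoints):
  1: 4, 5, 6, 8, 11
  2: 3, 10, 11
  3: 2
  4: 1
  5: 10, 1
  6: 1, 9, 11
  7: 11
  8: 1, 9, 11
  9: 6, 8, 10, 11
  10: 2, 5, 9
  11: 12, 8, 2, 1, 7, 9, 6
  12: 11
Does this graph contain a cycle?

Yes

The graph has 12 vertices, 17 edges, and 1 connected component.
Since 17 > 12 - 1, a cycle must exist; for instance 11-2-10-9-11.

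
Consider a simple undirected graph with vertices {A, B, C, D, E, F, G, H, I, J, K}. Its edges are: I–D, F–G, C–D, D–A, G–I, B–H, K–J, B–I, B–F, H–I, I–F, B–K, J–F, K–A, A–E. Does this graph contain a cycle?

|V| = 11, |E| = 15, number of components = 1.
Since 15 > 11 - 1, a cycle must exist; for instance I-G-F-B-I.

Yes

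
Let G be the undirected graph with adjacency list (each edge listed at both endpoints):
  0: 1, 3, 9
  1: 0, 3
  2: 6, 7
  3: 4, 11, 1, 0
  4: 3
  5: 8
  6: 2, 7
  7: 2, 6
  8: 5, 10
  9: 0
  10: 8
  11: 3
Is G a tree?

No

|V| = 12, |E| = 11.
It is not connected, so it is not a tree.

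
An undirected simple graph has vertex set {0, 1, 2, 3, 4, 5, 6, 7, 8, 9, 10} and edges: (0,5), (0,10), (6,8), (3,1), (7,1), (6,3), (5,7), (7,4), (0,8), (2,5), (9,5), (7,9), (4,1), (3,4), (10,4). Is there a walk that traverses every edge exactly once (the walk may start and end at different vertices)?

Degrees: 0:3, 1:3, 2:1, 3:3, 4:4, 5:4, 6:2, 7:4, 8:2, 9:2, 10:2
Odd-degree vertices: 0, 1, 2, 3 (4 total).
With 4 odd-degree vertices (more than two), no single trail can use every edge.

No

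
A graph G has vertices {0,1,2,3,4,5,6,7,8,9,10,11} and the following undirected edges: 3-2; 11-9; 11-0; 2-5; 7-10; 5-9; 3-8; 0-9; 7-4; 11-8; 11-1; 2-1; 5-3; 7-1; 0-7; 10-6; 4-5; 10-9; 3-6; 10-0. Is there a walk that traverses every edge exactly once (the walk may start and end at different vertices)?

Yes

Degrees: 0:4, 1:3, 2:3, 3:4, 4:2, 5:4, 6:2, 7:4, 8:2, 9:4, 10:4, 11:4
Odd-degree vertices: 1, 2 (2 total).
The non-isolated vertices are connected and exactly 2 have odd degree, so an Eulerian trail exists (from 1 to 2).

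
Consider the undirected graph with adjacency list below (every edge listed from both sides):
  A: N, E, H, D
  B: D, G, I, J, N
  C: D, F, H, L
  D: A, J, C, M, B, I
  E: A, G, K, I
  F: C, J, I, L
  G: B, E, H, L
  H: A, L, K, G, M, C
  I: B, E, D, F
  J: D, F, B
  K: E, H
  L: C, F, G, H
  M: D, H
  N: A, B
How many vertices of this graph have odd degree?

2

Degrees: A:4, B:5, C:4, D:6, E:4, F:4, G:4, H:6, I:4, J:3, K:2, L:4, M:2, N:2
Odd-degree vertices: B, J.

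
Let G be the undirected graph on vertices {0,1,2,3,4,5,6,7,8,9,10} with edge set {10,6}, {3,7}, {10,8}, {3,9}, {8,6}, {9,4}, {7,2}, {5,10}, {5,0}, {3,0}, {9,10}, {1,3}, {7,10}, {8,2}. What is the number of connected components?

1

Component: {0, 1, 2, 3, 4, 5, 6, 7, 8, 9, 10}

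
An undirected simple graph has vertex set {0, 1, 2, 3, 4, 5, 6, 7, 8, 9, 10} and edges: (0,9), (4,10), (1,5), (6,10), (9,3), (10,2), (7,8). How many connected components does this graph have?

4

Component: {1, 5}
Component: {7, 8}
Component: {0, 3, 9}
Component: {2, 4, 6, 10}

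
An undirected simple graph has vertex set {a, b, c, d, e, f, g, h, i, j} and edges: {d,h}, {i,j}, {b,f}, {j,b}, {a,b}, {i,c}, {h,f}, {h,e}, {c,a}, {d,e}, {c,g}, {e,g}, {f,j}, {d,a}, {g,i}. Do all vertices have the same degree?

Degrees: a:3, b:3, c:3, d:3, e:3, f:3, g:3, h:3, i:3, j:3
Every vertex has degree 3, so the graph is 3-regular.

Yes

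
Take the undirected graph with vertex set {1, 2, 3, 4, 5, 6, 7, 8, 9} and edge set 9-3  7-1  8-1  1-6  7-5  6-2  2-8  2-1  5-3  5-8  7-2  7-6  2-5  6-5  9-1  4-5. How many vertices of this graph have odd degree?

Degrees: 1:5, 2:5, 3:2, 4:1, 5:6, 6:4, 7:4, 8:3, 9:2
Odd-degree vertices: 1, 2, 4, 8.

4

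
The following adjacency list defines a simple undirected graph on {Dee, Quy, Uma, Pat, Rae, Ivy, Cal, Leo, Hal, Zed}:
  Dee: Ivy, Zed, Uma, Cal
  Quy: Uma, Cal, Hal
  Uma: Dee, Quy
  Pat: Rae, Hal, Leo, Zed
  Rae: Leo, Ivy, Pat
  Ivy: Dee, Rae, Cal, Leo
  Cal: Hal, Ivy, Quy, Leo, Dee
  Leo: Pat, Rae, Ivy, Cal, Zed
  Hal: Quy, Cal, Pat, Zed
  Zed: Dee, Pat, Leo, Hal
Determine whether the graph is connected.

Yes

Starting from Dee and exploring outward reaches every vertex (Dee, Zed, Uma, Ivy, Cal, Hal, Pat, Leo, Quy, Rae); the graph is connected.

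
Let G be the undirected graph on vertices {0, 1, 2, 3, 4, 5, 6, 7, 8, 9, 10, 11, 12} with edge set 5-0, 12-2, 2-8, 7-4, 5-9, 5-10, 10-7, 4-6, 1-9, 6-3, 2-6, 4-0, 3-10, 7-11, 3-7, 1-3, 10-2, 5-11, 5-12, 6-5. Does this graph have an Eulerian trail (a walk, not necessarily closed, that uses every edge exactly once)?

Degrees: 0:2, 1:2, 2:4, 3:4, 4:3, 5:6, 6:4, 7:4, 8:1, 9:2, 10:4, 11:2, 12:2
Odd-degree vertices: 4, 8 (2 total).
With 2 odd-degree vertices and all edges in one connected piece, an Eulerian trail exists (from 4 to 8).

Yes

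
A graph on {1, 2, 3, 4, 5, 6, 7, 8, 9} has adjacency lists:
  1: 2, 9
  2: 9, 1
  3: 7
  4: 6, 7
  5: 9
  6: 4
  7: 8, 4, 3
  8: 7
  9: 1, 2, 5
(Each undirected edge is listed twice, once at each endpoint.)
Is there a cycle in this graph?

The graph has 9 vertices, 8 edges, and 2 connected components.
One cycle is 1-9-2-1.

Yes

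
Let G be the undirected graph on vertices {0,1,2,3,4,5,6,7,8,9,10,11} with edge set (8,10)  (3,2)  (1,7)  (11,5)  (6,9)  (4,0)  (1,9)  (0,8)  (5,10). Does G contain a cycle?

No

|V| = 12, |E| = 9, number of components = 3.
Since 9 = 12 - 3, the graph is a forest and contains no cycle.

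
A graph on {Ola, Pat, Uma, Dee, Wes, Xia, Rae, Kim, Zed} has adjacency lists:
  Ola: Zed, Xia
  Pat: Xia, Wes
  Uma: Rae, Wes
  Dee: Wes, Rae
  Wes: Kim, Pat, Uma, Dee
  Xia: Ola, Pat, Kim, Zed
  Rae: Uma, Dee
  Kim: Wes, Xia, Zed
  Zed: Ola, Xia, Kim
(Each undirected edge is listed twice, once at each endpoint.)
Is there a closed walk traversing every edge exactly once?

Degrees: Ola:2, Pat:2, Uma:2, Dee:2, Wes:4, Xia:4, Rae:2, Kim:3, Zed:3
Kim, Zed have odd degree; an Eulerian circuit needs every degree to be even, so none exists.

No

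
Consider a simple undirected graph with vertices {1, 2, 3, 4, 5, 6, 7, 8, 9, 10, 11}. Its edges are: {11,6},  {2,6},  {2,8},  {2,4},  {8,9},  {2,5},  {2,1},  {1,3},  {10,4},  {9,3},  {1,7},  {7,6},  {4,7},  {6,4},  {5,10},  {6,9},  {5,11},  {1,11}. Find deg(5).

3

Neighbors of 5: 2, 10, 11.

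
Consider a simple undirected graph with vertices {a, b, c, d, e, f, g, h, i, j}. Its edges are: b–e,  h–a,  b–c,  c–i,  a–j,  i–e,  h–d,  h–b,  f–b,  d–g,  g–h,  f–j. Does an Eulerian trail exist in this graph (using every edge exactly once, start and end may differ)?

Degrees: a:2, b:4, c:2, d:2, e:2, f:2, g:2, h:4, i:2, j:2
Odd-degree vertices: none (0 total).
With 0 odd-degree vertices and all edges in one connected piece, an Eulerian trail exists.

Yes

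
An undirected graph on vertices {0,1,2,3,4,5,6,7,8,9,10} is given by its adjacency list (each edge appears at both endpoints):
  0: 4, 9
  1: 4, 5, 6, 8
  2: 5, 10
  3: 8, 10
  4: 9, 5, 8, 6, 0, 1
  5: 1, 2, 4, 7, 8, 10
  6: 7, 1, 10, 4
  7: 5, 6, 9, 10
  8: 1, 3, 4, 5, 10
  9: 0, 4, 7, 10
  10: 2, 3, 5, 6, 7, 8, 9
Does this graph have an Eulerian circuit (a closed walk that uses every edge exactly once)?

No

Degrees: 0:2, 1:4, 2:2, 3:2, 4:6, 5:6, 6:4, 7:4, 8:5, 9:4, 10:7
8, 10 have odd degree; an Eulerian circuit needs every degree to be even, so none exists.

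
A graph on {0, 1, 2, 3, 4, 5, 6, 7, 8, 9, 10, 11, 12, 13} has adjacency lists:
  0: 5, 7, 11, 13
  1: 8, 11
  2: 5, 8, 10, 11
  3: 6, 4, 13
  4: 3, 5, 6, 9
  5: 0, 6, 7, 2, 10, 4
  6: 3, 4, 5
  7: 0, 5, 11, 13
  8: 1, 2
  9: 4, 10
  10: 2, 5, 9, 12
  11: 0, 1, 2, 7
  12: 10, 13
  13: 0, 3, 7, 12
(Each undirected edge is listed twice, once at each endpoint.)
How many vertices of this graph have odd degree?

Degrees: 0:4, 1:2, 2:4, 3:3, 4:4, 5:6, 6:3, 7:4, 8:2, 9:2, 10:4, 11:4, 12:2, 13:4
Odd-degree vertices: 3, 6.

2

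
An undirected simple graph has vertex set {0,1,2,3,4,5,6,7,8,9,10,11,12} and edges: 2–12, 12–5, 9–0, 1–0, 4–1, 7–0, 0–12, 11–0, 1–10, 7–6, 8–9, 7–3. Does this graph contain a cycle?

|V| = 13, |E| = 12, number of components = 1.
A forest on 13 vertices with 1 component has exactly 12 edges, which matches — so no cycle.

No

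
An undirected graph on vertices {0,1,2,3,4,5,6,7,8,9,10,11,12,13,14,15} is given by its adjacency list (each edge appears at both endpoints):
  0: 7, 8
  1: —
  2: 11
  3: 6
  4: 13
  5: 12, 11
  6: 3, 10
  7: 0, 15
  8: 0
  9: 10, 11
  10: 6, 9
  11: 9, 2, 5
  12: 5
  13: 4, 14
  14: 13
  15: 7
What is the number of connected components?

Component: {1}
Component: {4, 13, 14}
Component: {0, 7, 8, 15}
Component: {2, 3, 5, 6, 9, 10, 11, 12}

4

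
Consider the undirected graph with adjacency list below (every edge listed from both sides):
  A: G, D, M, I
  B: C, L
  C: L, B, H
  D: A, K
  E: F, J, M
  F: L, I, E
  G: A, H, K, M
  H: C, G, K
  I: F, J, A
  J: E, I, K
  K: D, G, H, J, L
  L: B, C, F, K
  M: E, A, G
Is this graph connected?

Yes

Starting from A and exploring outward reaches every vertex (A, G, I, M, D, H, K, F, J, E, C, L, B); the graph is connected.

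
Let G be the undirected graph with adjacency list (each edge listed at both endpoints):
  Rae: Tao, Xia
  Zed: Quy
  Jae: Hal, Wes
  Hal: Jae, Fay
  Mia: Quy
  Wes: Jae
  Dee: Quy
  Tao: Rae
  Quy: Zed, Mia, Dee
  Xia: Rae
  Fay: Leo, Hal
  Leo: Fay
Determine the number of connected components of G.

Component: {Rae, Tao, Xia}
Component: {Zed, Mia, Dee, Quy}
Component: {Jae, Hal, Wes, Fay, Leo}

3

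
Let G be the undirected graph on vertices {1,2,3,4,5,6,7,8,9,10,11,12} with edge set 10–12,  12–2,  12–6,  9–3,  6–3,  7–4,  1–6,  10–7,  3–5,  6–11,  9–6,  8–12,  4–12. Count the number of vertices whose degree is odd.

8

Degrees: 1:1, 2:1, 3:3, 4:2, 5:1, 6:5, 7:2, 8:1, 9:2, 10:2, 11:1, 12:5
Odd-degree vertices: 1, 2, 3, 5, 6, 8, 11, 12.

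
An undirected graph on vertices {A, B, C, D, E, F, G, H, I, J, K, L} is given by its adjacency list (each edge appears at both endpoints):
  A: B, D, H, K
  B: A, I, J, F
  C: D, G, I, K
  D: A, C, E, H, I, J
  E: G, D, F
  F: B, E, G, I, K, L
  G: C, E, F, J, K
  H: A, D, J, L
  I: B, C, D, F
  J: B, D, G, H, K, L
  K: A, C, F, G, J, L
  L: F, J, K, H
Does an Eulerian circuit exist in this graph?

Degrees: A:4, B:4, C:4, D:6, E:3, F:6, G:5, H:4, I:4, J:6, K:6, L:4
Vertices with odd degree: E, G. An Eulerian circuit requires all degrees even.

No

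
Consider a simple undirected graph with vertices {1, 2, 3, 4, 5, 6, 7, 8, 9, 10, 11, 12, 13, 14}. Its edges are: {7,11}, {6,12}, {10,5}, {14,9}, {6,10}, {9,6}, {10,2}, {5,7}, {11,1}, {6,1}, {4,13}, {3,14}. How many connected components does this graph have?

3

Component: {8}
Component: {4, 13}
Component: {1, 2, 3, 5, 6, 7, 9, 10, 11, 12, 14}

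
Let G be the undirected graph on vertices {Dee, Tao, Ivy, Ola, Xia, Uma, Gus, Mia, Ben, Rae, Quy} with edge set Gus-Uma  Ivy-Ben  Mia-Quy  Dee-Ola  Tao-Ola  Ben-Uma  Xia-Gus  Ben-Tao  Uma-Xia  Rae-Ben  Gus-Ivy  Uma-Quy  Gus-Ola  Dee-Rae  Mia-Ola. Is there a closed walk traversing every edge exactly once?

Degrees: Dee:2, Tao:2, Ivy:2, Ola:4, Xia:2, Uma:4, Gus:4, Mia:2, Ben:4, Rae:2, Quy:2
All degrees are even and the non-isolated vertices are connected — an Eulerian circuit exists.

Yes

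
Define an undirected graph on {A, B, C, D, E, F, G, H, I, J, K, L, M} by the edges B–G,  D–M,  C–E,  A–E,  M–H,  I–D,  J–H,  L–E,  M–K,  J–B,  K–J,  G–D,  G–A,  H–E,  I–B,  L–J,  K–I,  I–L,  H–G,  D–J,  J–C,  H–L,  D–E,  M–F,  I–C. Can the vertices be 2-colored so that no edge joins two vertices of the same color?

No

The cycle H-L-J-H has length 3, which is odd, so the graph is not bipartite.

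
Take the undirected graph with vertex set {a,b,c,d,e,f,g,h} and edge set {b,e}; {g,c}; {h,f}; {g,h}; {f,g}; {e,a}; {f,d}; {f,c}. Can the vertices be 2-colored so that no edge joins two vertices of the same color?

No

g-f-h-g is an odd cycle (length 3), and a bipartite graph can contain only even cycles.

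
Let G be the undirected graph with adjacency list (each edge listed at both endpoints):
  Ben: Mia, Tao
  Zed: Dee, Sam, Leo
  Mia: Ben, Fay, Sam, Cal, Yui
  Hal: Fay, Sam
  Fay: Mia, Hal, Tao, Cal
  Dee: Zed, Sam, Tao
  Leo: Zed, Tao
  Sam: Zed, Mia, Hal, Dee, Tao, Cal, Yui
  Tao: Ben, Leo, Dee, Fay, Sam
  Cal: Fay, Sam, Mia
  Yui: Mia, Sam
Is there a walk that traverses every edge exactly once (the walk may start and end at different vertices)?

No

Degrees: Ben:2, Zed:3, Mia:5, Hal:2, Fay:4, Dee:3, Leo:2, Sam:7, Tao:5, Cal:3, Yui:2
Odd-degree vertices: Zed, Mia, Dee, Sam, Tao, Cal (6 total).
An Eulerian trail requires 0 or 2 odd-degree vertices; here there are 6.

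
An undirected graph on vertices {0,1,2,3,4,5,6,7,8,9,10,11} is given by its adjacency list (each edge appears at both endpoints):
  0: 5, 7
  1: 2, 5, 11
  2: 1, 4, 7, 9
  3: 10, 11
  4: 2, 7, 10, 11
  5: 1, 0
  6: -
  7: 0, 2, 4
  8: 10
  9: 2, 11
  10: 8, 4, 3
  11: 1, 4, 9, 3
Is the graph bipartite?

4-7-2-4 is an odd cycle (length 3), and a bipartite graph can contain only even cycles.

No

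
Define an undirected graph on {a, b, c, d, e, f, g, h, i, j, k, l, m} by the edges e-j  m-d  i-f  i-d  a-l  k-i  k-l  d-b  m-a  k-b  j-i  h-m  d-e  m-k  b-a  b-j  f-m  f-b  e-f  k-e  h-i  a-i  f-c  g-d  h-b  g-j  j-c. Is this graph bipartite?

Yes

A valid 2-coloring puts {b, c, e, g, i, l, m} on one side and {a, d, f, h, j, k} on the other; every edge crosses between the two sides.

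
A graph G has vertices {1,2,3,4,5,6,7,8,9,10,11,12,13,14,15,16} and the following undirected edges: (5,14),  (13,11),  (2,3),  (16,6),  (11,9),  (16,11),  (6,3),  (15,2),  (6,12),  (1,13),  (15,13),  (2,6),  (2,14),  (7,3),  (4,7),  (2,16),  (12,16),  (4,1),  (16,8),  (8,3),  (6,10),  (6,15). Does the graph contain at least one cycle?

The graph has 16 vertices, 22 edges, and 1 connected component.
One cycle is 6-12-16-6.

Yes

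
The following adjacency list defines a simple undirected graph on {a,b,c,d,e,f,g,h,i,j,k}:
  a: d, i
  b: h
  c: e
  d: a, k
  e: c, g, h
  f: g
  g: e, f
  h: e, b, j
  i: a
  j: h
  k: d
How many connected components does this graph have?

Component: {a, d, i, k}
Component: {b, c, e, f, g, h, j}

2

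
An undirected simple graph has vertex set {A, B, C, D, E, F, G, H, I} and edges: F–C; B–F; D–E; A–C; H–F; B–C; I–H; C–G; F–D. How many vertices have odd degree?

4

Degrees: A:1, B:2, C:4, D:2, E:1, F:4, G:1, H:2, I:1
Odd-degree vertices: A, E, G, I.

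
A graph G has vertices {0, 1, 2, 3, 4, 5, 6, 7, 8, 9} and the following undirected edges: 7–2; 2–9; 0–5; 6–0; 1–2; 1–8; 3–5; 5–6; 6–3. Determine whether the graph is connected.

Component: {4}
Component: {0, 3, 5, 6}
Component: {1, 2, 7, 8, 9}
No edge joins these 3 groups, so the graph is disconnected.

No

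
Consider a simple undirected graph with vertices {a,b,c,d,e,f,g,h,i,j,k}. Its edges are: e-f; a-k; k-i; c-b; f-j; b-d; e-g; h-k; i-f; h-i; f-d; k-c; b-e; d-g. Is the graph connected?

A breadth-first search from a visits a, k, i, h, c, f, b, e, d, j, g — all 11 vertices — so the graph is connected.

Yes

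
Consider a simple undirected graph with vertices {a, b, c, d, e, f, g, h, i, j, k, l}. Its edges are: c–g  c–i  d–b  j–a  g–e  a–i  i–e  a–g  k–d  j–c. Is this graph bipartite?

A valid 2-coloring puts {d, f, g, h, i, j, l} on one side and {a, b, c, e, k} on the other; every edge crosses between the two sides.

Yes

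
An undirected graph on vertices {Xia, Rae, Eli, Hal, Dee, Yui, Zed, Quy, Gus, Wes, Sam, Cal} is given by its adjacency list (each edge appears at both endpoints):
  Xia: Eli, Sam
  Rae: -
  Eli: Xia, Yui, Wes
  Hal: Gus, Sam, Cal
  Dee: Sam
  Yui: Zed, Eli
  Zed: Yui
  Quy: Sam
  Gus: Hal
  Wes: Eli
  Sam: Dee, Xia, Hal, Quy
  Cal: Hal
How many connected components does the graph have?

2

Component: {Rae}
Component: {Xia, Eli, Hal, Dee, Yui, Zed, Quy, Gus, Wes, Sam, Cal}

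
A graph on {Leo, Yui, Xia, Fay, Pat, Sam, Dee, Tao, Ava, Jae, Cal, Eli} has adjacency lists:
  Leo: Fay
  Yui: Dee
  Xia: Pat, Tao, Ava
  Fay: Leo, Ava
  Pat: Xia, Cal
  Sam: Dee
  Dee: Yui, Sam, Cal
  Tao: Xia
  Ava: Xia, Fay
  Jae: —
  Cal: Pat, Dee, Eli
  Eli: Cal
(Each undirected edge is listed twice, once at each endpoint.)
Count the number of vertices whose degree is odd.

Degrees: Leo:1, Yui:1, Xia:3, Fay:2, Pat:2, Sam:1, Dee:3, Tao:1, Ava:2, Jae:0, Cal:3, Eli:1
Odd-degree vertices: Leo, Yui, Xia, Sam, Dee, Tao, Cal, Eli.

8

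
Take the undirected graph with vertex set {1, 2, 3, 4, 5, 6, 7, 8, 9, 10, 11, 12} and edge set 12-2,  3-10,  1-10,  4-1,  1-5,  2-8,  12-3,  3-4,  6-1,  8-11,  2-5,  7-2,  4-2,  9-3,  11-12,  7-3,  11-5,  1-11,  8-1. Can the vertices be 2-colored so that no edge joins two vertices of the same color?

The cycle 11-5-1-11 has length 3, which is odd, so the graph is not bipartite.

No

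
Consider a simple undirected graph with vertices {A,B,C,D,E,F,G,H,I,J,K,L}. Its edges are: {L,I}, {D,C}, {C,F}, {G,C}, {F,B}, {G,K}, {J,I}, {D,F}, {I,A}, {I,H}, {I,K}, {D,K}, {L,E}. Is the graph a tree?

|V| = 12, |E| = 13.
A tree on 12 vertices has exactly 11 edges; this graph has 13, so it contains a cycle and is not a tree.

No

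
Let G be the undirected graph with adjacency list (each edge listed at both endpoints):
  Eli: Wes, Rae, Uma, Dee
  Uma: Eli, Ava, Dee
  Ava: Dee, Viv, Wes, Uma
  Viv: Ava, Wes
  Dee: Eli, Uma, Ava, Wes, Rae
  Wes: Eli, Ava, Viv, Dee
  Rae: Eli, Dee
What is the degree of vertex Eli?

4

Neighbors of Eli: Uma, Dee, Wes, Rae.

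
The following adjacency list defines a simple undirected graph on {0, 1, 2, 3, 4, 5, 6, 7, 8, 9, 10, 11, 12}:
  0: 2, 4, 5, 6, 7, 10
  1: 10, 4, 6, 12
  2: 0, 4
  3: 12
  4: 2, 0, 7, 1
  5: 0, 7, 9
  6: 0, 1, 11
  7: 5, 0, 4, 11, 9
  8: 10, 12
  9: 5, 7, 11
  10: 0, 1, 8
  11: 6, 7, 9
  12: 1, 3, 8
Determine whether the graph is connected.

Starting from 0 and exploring outward reaches every vertex (0, 4, 5, 6, 2, 10, 7, 1, 9, 11, 8, 12, 3); the graph is connected.

Yes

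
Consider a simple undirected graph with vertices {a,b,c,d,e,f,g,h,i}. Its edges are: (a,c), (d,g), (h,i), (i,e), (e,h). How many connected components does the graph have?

5

Component: {b}
Component: {f}
Component: {a, c}
Component: {d, g}
Component: {e, h, i}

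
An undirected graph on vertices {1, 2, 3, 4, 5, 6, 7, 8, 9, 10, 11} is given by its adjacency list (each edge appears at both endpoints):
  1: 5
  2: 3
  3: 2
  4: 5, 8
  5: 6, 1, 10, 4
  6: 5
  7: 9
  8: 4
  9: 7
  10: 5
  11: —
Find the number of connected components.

Component: {11}
Component: {2, 3}
Component: {7, 9}
Component: {1, 4, 5, 6, 8, 10}

4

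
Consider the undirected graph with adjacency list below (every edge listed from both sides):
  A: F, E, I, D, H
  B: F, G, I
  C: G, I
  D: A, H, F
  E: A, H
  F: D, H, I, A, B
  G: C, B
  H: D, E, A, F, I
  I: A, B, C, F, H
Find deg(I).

Neighbors of I: A, B, C, F, H.

5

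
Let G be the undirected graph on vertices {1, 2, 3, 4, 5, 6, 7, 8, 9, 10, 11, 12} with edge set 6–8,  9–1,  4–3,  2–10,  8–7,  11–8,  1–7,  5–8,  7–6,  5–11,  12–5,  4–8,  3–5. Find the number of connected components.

2

Component: {2, 10}
Component: {1, 3, 4, 5, 6, 7, 8, 9, 11, 12}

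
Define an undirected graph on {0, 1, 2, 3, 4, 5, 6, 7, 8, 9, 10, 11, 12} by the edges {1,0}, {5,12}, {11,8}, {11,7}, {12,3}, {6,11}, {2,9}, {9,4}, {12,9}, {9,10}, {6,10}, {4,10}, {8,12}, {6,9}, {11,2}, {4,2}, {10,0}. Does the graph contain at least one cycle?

Yes

The graph has 13 vertices, 17 edges, and 1 connected component.
Since 17 > 13 - 1, a cycle must exist; for instance 9-12-8-11-2-9.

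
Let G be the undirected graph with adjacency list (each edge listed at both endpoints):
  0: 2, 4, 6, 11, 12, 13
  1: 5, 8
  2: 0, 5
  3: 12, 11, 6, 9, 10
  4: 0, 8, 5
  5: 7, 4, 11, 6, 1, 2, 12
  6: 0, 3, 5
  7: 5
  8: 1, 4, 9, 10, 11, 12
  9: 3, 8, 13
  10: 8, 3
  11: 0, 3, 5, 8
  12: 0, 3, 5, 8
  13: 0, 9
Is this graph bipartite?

0-12-8-9-13-0 is an odd cycle (length 5), and a bipartite graph can contain only even cycles.

No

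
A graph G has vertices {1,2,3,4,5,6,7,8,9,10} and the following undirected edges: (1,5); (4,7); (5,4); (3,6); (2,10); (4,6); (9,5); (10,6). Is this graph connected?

No

Component: {8}
Component: {1, 2, 3, 4, 5, 6, 7, 9, 10}
No edge joins these 2 groups, so the graph is disconnected.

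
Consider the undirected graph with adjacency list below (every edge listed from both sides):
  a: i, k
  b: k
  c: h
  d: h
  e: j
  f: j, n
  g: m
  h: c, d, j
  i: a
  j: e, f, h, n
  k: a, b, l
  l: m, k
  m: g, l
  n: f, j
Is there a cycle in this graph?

Yes

|V| = 14, |E| = 13, number of components = 2.
Since 13 > 14 - 2, a cycle must exist; for instance j-f-n-j.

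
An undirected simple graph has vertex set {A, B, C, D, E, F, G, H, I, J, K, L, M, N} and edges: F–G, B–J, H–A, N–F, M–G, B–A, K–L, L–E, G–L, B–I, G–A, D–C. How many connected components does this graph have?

2

Component: {C, D}
Component: {A, B, E, F, G, H, I, J, K, L, M, N}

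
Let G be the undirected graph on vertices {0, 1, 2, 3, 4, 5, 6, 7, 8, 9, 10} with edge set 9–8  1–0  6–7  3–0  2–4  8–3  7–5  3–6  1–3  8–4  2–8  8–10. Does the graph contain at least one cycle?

Yes

The graph has 11 vertices, 12 edges, and 1 connected component.
One cycle is 8-2-4-8.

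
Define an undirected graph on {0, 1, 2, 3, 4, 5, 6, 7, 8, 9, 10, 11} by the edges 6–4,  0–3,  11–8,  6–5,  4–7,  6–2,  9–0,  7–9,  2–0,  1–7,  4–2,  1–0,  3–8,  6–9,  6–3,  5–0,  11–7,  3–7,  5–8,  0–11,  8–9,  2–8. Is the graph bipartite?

6-4-2-6 is an odd cycle (length 3), and a bipartite graph can contain only even cycles.

No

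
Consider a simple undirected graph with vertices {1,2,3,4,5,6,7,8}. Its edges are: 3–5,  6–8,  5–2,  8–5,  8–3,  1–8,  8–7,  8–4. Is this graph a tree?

The graph has 8 vertices and 8 edges.
A tree on 8 vertices has exactly 7 edges; this graph has 8, so it contains a cycle and is not a tree.

No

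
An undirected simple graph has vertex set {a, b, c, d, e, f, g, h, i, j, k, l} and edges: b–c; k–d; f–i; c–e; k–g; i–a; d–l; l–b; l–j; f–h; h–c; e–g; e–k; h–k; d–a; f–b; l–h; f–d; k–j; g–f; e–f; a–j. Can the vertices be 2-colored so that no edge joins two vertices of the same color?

No

g-e-k-g is an odd cycle (length 3), and a bipartite graph can contain only even cycles.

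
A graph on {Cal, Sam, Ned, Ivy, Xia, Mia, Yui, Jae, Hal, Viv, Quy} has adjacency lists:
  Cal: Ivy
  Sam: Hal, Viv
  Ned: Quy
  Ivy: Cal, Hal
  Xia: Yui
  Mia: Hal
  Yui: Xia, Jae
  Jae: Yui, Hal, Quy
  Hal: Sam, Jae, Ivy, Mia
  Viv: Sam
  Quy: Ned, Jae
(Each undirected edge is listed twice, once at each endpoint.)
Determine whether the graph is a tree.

|V| = 11, |E| = 10.
Connected and |E| = |V| - 1, which characterizes a tree.

Yes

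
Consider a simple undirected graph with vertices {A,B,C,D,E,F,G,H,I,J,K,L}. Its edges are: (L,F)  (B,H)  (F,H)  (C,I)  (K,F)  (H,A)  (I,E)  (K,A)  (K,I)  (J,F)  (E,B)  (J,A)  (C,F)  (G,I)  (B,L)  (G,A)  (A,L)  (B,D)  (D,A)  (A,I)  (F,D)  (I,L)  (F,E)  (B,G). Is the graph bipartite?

No

The cycle A-I-L-A has length 3, which is odd, so the graph is not bipartite.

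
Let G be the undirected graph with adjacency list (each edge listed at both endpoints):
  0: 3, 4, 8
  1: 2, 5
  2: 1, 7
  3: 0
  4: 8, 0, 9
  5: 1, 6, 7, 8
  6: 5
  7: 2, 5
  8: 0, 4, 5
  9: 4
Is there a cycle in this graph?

The graph has 10 vertices, 11 edges, and 1 connected component.
One cycle is 5-7-2-1-5.

Yes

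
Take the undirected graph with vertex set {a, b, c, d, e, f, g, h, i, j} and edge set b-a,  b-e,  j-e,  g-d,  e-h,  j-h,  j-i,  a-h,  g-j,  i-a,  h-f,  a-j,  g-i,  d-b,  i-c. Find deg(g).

3

Neighbors of g: d, i, j.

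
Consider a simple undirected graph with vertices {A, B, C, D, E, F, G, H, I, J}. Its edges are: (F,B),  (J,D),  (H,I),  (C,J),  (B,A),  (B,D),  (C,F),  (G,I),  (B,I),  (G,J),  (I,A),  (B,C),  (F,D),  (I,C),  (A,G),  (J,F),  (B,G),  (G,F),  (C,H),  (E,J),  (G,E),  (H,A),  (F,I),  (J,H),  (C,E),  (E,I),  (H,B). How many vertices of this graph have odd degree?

Degrees: A:4, B:7, C:6, D:3, E:4, F:6, G:6, H:5, I:7, J:6
Odd-degree vertices: B, D, H, I.

4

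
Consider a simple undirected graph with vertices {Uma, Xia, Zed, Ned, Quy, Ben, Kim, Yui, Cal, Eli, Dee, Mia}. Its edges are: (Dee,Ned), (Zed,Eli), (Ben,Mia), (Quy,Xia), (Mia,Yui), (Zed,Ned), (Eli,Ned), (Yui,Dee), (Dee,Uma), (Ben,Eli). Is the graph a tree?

No

|V| = 12, |E| = 10.
It is not connected, so it is not a tree.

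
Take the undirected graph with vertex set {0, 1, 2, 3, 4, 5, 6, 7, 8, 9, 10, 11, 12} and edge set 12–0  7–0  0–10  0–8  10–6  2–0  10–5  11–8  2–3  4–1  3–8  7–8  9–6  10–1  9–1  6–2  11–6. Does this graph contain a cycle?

Yes

The graph has 13 vertices, 17 edges, and 1 connected component.
One cycle is 0-7-8-0.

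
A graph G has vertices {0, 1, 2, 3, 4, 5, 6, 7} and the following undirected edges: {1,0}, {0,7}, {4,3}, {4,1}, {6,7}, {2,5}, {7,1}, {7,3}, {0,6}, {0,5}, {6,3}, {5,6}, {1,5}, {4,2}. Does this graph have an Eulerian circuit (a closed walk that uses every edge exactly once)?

Degrees: 0:4, 1:4, 2:2, 3:3, 4:3, 5:4, 6:4, 7:4
3, 4 have odd degree; an Eulerian circuit needs every degree to be even, so none exists.

No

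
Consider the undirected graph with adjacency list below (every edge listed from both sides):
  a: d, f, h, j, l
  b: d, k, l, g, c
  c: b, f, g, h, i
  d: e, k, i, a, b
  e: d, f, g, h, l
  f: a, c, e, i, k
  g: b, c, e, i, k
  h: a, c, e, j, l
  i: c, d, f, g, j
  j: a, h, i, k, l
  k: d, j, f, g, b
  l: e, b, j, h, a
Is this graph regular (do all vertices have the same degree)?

Degrees: a:5, b:5, c:5, d:5, e:5, f:5, g:5, h:5, i:5, j:5, k:5, l:5
All degrees equal 5; the graph is regular.

Yes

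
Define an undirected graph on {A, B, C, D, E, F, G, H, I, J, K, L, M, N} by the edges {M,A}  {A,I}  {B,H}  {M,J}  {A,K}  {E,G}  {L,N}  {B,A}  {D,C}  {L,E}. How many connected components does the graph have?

Component: {F}
Component: {C, D}
Component: {E, G, L, N}
Component: {A, B, H, I, J, K, M}

4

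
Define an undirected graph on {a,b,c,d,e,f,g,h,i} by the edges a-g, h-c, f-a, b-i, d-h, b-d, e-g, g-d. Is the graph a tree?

|V| = 9, |E| = 8.
It is connected with exactly 8 edges, hence acyclic — it is a tree.

Yes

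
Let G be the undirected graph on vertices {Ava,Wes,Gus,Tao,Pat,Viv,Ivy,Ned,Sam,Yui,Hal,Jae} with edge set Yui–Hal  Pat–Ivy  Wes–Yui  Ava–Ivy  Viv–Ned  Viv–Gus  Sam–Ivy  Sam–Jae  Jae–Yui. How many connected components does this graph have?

3

Component: {Tao}
Component: {Gus, Viv, Ned}
Component: {Ava, Wes, Pat, Ivy, Sam, Yui, Hal, Jae}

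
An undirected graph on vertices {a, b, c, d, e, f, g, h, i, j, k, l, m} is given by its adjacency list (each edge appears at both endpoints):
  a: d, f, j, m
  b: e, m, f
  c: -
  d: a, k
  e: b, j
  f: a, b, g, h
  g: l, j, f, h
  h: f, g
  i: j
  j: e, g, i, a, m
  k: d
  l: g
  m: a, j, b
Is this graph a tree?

|V| = 13, |E| = 16.
It splits into 2 components, so it cannot be a tree.

No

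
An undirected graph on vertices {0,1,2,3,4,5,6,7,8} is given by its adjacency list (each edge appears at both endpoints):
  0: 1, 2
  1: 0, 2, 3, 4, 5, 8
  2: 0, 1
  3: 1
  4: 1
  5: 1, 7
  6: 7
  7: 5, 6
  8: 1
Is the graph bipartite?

2-0-1-2 is an odd cycle (length 3), and a bipartite graph can contain only even cycles.

No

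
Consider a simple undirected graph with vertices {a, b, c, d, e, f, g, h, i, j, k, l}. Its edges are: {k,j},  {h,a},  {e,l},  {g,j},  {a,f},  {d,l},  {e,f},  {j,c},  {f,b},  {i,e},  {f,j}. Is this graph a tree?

|V| = 12, |E| = 11.
Connected and |E| = |V| - 1, which characterizes a tree.

Yes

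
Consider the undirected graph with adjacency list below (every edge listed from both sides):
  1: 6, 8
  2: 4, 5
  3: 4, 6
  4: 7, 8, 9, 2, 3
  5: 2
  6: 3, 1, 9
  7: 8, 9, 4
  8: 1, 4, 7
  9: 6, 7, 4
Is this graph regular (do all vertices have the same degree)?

No

Degrees: 1:2, 2:2, 3:2, 4:5, 5:1, 6:3, 7:3, 8:3, 9:3
Degrees are not all equal (e.g. deg(5)=1 but deg(4)=5); not regular.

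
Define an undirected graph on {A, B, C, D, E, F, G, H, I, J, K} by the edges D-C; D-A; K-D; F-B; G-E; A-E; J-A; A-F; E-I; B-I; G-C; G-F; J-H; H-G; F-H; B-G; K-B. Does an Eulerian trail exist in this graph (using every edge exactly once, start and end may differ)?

Degrees: A:4, B:4, C:2, D:3, E:3, F:4, G:5, H:3, I:2, J:2, K:2
Odd-degree vertices: D, E, G, H (4 total).
With 4 odd-degree vertices (more than two), no single trail can use every edge.

No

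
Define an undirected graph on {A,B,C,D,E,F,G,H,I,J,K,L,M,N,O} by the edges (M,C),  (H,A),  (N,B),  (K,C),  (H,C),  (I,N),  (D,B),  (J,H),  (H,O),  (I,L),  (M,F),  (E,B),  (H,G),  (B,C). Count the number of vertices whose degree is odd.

10

Degrees: A:1, B:4, C:4, D:1, E:1, F:1, G:1, H:5, I:2, J:1, K:1, L:1, M:2, N:2, O:1
Odd-degree vertices: A, D, E, F, G, H, J, K, L, O.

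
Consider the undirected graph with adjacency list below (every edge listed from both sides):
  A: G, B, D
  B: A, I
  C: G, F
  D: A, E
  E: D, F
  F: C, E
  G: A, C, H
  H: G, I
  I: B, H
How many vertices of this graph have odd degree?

Degrees: A:3, B:2, C:2, D:2, E:2, F:2, G:3, H:2, I:2
Odd-degree vertices: A, G.

2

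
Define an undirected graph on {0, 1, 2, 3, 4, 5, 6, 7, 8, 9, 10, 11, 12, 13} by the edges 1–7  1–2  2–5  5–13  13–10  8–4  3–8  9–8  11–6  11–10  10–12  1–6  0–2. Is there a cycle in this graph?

The graph has 14 vertices, 13 edges, and 2 connected components.
One cycle is 2-1-6-11-10-13-5-2.

Yes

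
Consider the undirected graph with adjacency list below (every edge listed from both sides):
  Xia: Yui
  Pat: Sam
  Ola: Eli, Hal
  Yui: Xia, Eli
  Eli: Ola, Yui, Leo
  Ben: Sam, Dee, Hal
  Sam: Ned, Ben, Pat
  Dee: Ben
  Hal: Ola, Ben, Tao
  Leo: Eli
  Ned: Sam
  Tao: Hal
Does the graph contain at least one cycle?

No

The graph has 12 vertices, 11 edges, and 1 connected component.
Since 11 = 12 - 1, the graph is a forest and contains no cycle.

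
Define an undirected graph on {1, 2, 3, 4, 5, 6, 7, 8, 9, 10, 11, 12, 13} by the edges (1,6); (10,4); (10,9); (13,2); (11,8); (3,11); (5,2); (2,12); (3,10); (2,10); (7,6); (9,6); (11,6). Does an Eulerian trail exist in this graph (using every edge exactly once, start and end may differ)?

Degrees: 1:1, 2:4, 3:2, 4:1, 5:1, 6:4, 7:1, 8:1, 9:2, 10:4, 11:3, 12:1, 13:1
Odd-degree vertices: 1, 4, 5, 7, 8, 11, 12, 13 (8 total).
With 8 odd-degree vertices (more than two), no single trail can use every edge.

No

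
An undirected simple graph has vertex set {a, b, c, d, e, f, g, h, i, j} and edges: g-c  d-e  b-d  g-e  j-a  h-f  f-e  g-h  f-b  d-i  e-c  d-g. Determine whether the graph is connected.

Component: {a, j}
Component: {b, c, d, e, f, g, h, i}
There are 2 separate components, so the graph is not connected.

No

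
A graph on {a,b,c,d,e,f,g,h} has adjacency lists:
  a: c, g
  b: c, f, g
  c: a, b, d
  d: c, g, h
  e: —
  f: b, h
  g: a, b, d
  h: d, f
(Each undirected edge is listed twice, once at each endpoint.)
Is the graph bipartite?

f-b-c-d-h-f is an odd cycle (length 5), and a bipartite graph can contain only even cycles.

No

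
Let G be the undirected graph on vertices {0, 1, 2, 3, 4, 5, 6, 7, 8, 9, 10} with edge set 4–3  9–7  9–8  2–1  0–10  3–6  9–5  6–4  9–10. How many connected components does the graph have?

Component: {1, 2}
Component: {3, 4, 6}
Component: {0, 5, 7, 8, 9, 10}

3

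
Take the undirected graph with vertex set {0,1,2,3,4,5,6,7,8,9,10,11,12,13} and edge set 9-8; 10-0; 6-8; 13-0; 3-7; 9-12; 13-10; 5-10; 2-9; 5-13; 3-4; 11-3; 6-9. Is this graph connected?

Component: {1}
Component: {0, 5, 10, 13}
Component: {3, 4, 7, 11}
Component: {2, 6, 8, 9, 12}
No edge joins these 4 groups, so the graph is disconnected.

No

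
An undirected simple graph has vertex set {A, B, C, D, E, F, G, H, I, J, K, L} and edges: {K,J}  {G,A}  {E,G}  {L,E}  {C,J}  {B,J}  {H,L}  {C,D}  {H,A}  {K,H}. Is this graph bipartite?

E-G-A-H-L-E is an odd cycle (length 5), and a bipartite graph can contain only even cycles.

No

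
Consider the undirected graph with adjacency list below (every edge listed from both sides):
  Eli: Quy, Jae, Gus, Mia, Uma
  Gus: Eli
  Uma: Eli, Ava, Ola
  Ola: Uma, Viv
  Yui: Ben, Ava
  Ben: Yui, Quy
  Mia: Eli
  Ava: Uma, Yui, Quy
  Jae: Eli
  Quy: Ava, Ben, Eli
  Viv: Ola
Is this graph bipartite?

Partition the vertices as {Gus, Uma, Yui, Mia, Jae, Quy, Viv} vs {Eli, Ola, Ben, Ava}. Each listed edge has one endpoint in each part, so the graph is bipartite.

Yes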